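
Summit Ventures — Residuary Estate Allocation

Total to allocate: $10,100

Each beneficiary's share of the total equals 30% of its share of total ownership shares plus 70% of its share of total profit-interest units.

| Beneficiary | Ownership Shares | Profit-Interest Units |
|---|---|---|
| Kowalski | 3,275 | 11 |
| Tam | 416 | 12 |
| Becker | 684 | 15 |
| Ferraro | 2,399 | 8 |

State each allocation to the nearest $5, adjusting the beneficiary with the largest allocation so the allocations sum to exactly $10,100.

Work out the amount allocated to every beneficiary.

Totals — ownership shares 6,774, profit-interest units 46.
Composite weights (30% ownership shares + 70% profit-interest units): Kowalski 0.3124; Tam 0.2010; Becker 0.2586; Ferraro 0.2280.
Proportional shares: Kowalski 3,155.55; Tam 2,030.42; Becker 2,611.39; Ferraro 2,302.63.
Rounded to nearest $5: Kowalski $3,155; Tam $2,030; Becker $2,610; Ferraro $2,305. Sum = $10,100.
Rounded total matches; no reconciliation needed.

Kowalski: $3,155 · Tam: $2,030 · Becker: $2,610 · Ferraro: $2,305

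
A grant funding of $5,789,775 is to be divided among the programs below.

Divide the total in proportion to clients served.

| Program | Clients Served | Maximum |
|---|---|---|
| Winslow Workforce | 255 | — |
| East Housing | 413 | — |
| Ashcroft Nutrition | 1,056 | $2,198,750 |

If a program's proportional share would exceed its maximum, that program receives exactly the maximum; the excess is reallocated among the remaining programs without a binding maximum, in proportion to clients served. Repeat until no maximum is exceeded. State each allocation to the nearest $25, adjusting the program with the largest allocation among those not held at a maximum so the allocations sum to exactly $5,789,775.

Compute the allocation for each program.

Clients served total: 1,724.
Unconstrained shares: Winslow Workforce 856,376.23; East Housing 1,386,993.66; Ashcroft Nutrition 3,546,405.10.
Capped: Ashcroft Nutrition ($2,198,750); residual $3,591,025 reallocated over remaining clients served 668.
Shares after redistribution: Winslow Workforce 1,370,825.41 → $1,370,825; East Housing 2,220,199.59 → $2,220,200.

Winslow Workforce: $1,370,825; East Housing: $2,220,200; Ashcroft Nutrition: $2,198,750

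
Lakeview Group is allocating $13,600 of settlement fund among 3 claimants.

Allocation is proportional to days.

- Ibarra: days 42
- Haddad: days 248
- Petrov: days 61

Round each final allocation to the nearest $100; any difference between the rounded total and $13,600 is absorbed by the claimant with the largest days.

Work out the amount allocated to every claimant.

Ibarra: $1,600 · Haddad: $9,600 · Petrov: $2,400

Combined days = 42 + 248 + 61 = 351.
Proportional shares: Ibarra 1,627.35; Haddad 9,609.12; Petrov 2,363.53.
After rounding ($100): Ibarra $1,600; Haddad $9,600; Petrov $2,400. Sum = $13,600.
Rounded total matches; no reconciliation needed.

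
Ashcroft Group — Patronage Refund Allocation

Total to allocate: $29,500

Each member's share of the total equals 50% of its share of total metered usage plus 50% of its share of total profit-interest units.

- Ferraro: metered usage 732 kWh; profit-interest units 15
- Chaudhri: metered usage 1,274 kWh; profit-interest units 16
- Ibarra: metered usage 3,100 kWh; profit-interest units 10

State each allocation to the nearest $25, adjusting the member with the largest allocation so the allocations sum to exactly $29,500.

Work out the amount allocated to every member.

Ferraro: $7,500; Chaudhri: $9,425; Ibarra: $12,575

Totals — metered usage 5,106, profit-interest units 41.
Composite weights (50% metered usage + 50% profit-interest units): Ferraro 0.2546; Chaudhri 0.3199; Ibarra 0.4255.
Proportional shares: Ferraro 7,510.91; Chaudhri 9,436.38; Ibarra 12,552.71.
After rounding ($25): Ferraro $7,500; Chaudhri $9,425; Ibarra $12,550. Sum = $29,475.
Difference $29,500 − $29,475 = +$25 applied to largest allocation (Ibarra): Ibarra becomes $12,575.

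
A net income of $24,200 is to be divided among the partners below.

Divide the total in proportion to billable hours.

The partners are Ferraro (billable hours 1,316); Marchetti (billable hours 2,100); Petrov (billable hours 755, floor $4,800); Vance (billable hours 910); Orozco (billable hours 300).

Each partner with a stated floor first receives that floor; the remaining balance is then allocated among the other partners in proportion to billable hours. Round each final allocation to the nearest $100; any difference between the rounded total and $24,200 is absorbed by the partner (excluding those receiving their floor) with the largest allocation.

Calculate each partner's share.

Minimums first: Petrov $4,800. Balance $19,400.
Balance split over remaining billable hours 4,626: Ferraro 5,518.89 → $5,500; Marchetti 8,806.74 → $8,800; Vance 3,816.26 → $3,800; Orozco 1,258.11 → $1,300.

Ferraro: $5,500 | Marchetti: $8,800 | Petrov: $4,800 | Vance: $3,800 | Orozco: $1,300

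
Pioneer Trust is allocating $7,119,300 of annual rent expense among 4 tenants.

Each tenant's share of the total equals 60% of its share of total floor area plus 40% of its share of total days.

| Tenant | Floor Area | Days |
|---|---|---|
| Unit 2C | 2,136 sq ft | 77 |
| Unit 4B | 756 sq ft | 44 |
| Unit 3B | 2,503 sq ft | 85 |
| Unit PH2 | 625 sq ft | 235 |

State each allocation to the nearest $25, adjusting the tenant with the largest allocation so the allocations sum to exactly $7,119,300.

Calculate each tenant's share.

Floor area total 6,020; days total 441.
Combined weights (60% floor area + 40% days): Unit 2C 0.2827; Unit 4B 0.1153; Unit 3B 0.3266; Unit PH2 0.2754.
Proportional shares: Unit 2C 2,012,851.33; Unit 4B 820,557.24; Unit 3B 2,324,920.93; Unit PH2 1,960,970.51.
Rounded to nearest $25: Unit 2C $2,012,850; Unit 4B $820,550; Unit 3B $2,324,925; Unit PH2 $1,960,975. Sum = $7,119,300.
No rounding difference to absorb.

Unit 2C: $2,012,850; Unit 4B: $820,550; Unit 3B: $2,324,925; Unit PH2: $1,960,975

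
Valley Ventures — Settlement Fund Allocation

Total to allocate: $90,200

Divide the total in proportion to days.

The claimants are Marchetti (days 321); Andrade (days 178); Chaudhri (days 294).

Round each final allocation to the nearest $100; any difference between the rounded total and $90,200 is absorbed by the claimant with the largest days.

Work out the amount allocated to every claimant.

Combined days = 793.
Raw shares: Marchetti 321/793 × $90,200 = 36,512.23; Andrade 178/793 × $90,200 = 20,246.66; Chaudhri 294/793 × $90,200 = 33,441.11.
At nearest $100: Marchetti $36,500; Andrade $20,200; Chaudhri $33,400. Sum = $90,100.
Difference $90,200 − $90,100 = +$100 applied to largest days (Marchetti): Marchetti becomes $36,600.

Marchetti: $36,600 · Andrade: $20,200 · Chaudhri: $33,400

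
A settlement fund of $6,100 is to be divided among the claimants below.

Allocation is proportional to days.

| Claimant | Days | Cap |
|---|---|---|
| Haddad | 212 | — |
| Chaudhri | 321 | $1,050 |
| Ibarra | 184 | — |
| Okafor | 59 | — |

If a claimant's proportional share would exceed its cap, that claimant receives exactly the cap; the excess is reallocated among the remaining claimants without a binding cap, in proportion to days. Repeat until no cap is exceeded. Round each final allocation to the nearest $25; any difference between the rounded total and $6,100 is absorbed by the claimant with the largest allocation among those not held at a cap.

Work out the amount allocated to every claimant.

Combined days = 776.
Pro-rata shares before constraints: Haddad 1,666.49; Chaudhri 2,523.32; Ibarra 1,446.39; Okafor 463.79.
Cap binds for Chaudhri ($1,050); residual $5,050 reallocated over remaining days 455.
Redistributed shares: Haddad 2,352.97 → $2,350; Ibarra 2,042.20 → $2,050; Okafor 654.84 → $650.

Haddad: $2,350 · Chaudhri: $1,050 · Ibarra: $2,050 · Okafor: $650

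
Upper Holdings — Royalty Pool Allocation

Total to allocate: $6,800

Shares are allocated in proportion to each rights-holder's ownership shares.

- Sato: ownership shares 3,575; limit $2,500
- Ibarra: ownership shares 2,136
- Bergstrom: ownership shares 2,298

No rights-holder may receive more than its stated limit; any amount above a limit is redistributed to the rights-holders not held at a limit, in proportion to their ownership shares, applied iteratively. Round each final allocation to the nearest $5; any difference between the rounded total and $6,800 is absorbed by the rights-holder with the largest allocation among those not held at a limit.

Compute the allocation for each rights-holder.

Sato: $2,500; Ibarra: $2,070; Bergstrom: $2,230

Sum of ownership shares: 8,009.
Unconstrained shares: Sato 3,035.34; Ibarra 1,813.56; Bergstrom 1,951.11.
Held at cap: Sato ($2,500); balance $4,300 reallocated over remaining ownership shares 4,434.
Shares after redistribution: Ibarra 2,071.45 → $2,070; Bergstrom 2,228.55 → $2,230.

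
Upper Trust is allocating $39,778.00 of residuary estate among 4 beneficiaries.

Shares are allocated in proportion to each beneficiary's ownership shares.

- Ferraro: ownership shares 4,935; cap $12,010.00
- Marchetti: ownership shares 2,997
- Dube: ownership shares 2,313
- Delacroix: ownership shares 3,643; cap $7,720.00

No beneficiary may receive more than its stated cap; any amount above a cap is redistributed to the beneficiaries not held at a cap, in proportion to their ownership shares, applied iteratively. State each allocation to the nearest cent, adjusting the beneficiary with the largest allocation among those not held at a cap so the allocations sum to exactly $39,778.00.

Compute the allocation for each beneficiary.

Total ownership shares = 13,888.
Proportional shares (ignoring caps): Ferraro 14,134.8236; Marchetti 8,584.0053; Dube 6,624.8930; Delacroix 10,434.2781.
Capped: Ferraro ($12,010.00), Delacroix ($7,720.00); balance $20,048.00 reallocated over remaining ownership shares 5,310.
Remaining shares: Marchetti 11,315.2271 → $11,315.23; Dube 8,732.7729 → $8,732.77.

Ferraro: $12,010.00 | Marchetti: $11,315.23 | Dube: $8,732.77 | Delacroix: $7,720.00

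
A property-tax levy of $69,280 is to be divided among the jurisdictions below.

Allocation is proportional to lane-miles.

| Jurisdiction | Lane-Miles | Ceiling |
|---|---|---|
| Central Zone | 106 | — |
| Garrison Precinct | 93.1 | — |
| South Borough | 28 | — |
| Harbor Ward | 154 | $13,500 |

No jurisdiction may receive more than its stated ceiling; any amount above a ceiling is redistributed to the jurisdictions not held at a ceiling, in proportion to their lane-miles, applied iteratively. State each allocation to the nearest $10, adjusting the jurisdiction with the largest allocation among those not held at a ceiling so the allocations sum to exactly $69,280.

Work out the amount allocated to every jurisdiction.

Central Zone: $26,030 · Garrison Precinct: $22,870 · South Borough: $6,880 · Harbor Ward: $13,500

Total lane-miles = 381.1.
Unconstrained shares: Central Zone 19,269.69; Garrison Precinct 16,924.61; South Borough 5,090.11; Harbor Ward 27,995.59.
Cap binds for Harbor Ward ($13,500); remaining pool $55,780 reallocated over remaining lane-miles 227.1.
Redistributed shares: Central Zone 26,035.58 → $26,040; Garrison Precinct 22,867.10 → $22,870; South Borough 6,877.32 → $6,880.
Rounding difference −$10 applied to Central Zone → $26,030.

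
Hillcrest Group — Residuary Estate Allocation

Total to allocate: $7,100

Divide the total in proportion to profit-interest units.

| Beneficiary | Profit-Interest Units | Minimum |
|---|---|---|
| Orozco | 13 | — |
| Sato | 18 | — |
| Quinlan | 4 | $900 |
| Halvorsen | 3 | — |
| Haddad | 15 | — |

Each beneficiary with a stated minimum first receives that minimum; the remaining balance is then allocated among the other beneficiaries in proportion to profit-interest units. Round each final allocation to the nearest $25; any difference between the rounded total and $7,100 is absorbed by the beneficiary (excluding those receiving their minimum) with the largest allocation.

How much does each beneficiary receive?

Minimums first: Quinlan $900. Remaining pool $6,200.
Remaining pool split over remaining profit-interest units 49: Orozco 1,644.90 → $1,650; Sato 2,277.55 → $2,275; Halvorsen 379.59 → $375; Haddad 1,897.96 → $1,900.

Orozco: $1,650 | Sato: $2,275 | Quinlan: $900 | Halvorsen: $375 | Haddad: $1,900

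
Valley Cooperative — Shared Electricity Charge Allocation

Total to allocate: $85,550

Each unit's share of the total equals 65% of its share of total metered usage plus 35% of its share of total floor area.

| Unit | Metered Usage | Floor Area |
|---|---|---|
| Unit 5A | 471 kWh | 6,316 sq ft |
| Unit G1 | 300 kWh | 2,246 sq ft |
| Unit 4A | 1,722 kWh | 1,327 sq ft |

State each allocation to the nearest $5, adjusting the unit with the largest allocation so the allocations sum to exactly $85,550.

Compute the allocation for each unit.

Metered usage total 2,493; floor area total 9,889.
Combined weights (65% metered usage + 35% floor area): Unit 5A 0.3463; Unit G1 0.1577; Unit 4A 0.4959.
Unrounded shares: Unit 5A 29,629.83; Unit G1 13,492.21; Unit 4A 42,427.96.
After rounding ($5): Unit 5A $29,630; Unit G1 $13,490; Unit 4A $42,430. Sum = $85,550.
Sum already equals the total — no adjustment.

Unit 5A: $29,630; Unit G1: $13,490; Unit 4A: $42,430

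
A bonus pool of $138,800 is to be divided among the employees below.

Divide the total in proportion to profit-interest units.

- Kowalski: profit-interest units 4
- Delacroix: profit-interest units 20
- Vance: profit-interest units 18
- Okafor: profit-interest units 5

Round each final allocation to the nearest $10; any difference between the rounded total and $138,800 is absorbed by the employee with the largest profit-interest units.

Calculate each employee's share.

Kowalski: $11,810 · Delacroix: $59,060 · Vance: $53,160 · Okafor: $14,770

Profit-interest units total: 4 + 20 + 18 + 5 = 47.
Raw shares: Kowalski 11,812.77; Delacroix 59,063.83; Vance 53,157.45; Okafor 14,765.96.
At nearest $10: Kowalski $11,810; Delacroix $59,060; Vance $53,160; Okafor $14,770. Sum = $138,800.
Rounded total matches; no reconciliation needed.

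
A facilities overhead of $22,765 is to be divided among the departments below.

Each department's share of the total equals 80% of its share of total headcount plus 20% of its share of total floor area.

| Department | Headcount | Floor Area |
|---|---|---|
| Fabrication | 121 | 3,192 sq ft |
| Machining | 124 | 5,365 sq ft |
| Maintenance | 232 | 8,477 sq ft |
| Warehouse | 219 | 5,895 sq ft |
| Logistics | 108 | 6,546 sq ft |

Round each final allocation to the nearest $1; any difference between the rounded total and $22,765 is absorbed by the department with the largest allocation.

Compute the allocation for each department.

Fabrication: $3,234 · Machining: $3,638 · Maintenance: $6,564 · Warehouse: $5,871 · Logistics: $3,458

Totals — headcount 804, floor area 29,475.
Composite weights (80% headcount + 20% floor area): Fabrication 0.1421; Machining 0.1598; Maintenance 0.2884; Warehouse 0.2579; Logistics 0.1519.
Proportional shares: Fabrication 3,233.93; Machining 3,637.55; Maintenance 6,564.65; Warehouse 5,871.33; Logistics 3,457.55.
Rounded to nearest $1: Fabrication $3,234; Machining $3,638; Maintenance $6,565; Warehouse $5,871; Logistics $3,458. Sum = $22,766.
Difference $22,765 − $22,766 = −$1 applied to largest allocation (Maintenance): Maintenance becomes $6,564.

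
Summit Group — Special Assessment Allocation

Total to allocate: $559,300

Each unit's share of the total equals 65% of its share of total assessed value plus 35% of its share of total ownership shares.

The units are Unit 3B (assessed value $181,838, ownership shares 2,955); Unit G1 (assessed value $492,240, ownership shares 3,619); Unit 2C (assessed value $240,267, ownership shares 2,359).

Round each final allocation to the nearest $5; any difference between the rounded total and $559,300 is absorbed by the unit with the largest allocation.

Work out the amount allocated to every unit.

Unit 3B: $137,055 | Unit G1: $275,020 | Unit 2C: $147,225

Totals — assessed value 914,345, ownership shares 8,933.
Composite weights (65% assessed value + 35% ownership shares): Unit 3B 0.2450; Unit G1 0.4917; Unit 2C 0.2632.
Unrounded shares: Unit 3B 137,054.03; Unit G1 275,021.04; Unit 2C 147,224.93.
At nearest $5: Unit 3B $137,055; Unit G1 $275,020; Unit 2C $147,225. Sum = $559,300.
Sum already equals the total — no adjustment.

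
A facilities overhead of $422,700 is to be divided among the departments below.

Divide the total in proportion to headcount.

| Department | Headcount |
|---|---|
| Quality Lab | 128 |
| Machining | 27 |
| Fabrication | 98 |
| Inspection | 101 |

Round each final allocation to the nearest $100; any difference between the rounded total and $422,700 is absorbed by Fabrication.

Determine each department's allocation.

Quality Lab: $152,800 | Machining: $32,200 | Fabrication: $117,100 | Inspection: $120,600

Headcount total: 354.
Pro-rata amounts: Quality Lab 128/354 × $422,700 = 152,840.68; Machining 27/354 × $422,700 = 32,239.83; Fabrication 98/354 × $422,700 = 117,018.64; Inspection 101/354 × $422,700 = 120,600.85.
At nearest $100: Quality Lab $152,800; Machining $32,200; Fabrication $117,000; Inspection $120,600. Sum = $422,600.
Difference $422,700 − $422,600 = +$100 applied to Fabrication: Fabrication becomes $117,100.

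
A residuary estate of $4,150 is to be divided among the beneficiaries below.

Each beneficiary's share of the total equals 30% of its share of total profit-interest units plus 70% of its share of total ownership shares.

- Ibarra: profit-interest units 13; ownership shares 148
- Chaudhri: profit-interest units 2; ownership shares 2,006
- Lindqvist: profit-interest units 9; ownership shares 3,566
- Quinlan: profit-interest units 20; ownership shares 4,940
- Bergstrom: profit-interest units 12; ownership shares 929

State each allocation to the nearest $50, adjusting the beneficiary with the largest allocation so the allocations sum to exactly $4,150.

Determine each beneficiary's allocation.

Profit-interest units total 56; ownership shares total 11,589.
Combined weights (30% profit-interest units + 70% ownership shares): Ibarra 0.0786; Chaudhri 0.1319; Lindqvist 0.2636; Quinlan 0.4055; Bergstrom 0.1204.
Pro-rata amounts: Ibarra 326.12; Chaudhri 547.31; Lindqvist 1,093.97; Quinlan 1,682.95; Bergstrom 499.66.
At nearest $50: Ibarra $350; Chaudhri $550; Lindqvist $1,100; Quinlan $1,700; Bergstrom $500. Sum = $4,200.
Difference $4,150 − $4,200 = −$50 applied to largest allocation (Quinlan): Quinlan becomes $1,650.

Ibarra: $350 · Chaudhri: $550 · Lindqvist: $1,100 · Quinlan: $1,650 · Bergstrom: $500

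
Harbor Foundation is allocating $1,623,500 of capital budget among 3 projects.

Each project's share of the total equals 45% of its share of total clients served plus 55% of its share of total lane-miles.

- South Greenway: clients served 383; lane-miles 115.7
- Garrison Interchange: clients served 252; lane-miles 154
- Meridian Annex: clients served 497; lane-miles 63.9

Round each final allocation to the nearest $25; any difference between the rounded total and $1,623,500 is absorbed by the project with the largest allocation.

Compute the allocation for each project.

South Greenway: $556,875 · Garrison Interchange: $574,825 · Meridian Annex: $491,800

Totals — clients served 1,132, lane-miles 333.6.
Composite weights (45% clients served + 55% lane-miles): South Greenway 0.3430; Garrison Interchange 0.3541; Meridian Annex 0.3029.
Raw shares: South Greenway 556,868.70; Garrison Interchange 574,838.43; Meridian Annex 491,792.88.
At nearest $25: South Greenway $556,875; Garrison Interchange $574,850; Meridian Annex $491,800. Sum = $1,623,525.
Difference $1,623,500 − $1,623,525 = −$25 applied to largest allocation (Garrison Interchange): Garrison Interchange becomes $574,825.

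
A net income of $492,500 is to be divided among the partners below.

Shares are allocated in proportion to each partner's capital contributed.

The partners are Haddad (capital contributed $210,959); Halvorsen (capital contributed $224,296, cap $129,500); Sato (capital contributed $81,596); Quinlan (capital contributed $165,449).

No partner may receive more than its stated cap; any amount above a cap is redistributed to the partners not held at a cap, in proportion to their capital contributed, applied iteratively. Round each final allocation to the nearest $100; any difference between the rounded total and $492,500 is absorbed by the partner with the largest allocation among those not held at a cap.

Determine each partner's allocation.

Haddad: $167,200; Halvorsen: $129,500; Sato: $64,700; Quinlan: $131,100

Capital contributed total: 682,300.
Proportional shares (ignoring caps): Haddad 152,275.11; Halvorsen 161,902.07; Sato 58,897.89; Quinlan 119,424.93.
Cap binds for Halvorsen ($129,500); residual $363,000 reallocated over remaining capital contributed 458,004.
Shares after redistribution: Haddad 167,199.67 → $167,200; Sato 64,670.50 → $64,700; Quinlan 131,129.83 → $131,100.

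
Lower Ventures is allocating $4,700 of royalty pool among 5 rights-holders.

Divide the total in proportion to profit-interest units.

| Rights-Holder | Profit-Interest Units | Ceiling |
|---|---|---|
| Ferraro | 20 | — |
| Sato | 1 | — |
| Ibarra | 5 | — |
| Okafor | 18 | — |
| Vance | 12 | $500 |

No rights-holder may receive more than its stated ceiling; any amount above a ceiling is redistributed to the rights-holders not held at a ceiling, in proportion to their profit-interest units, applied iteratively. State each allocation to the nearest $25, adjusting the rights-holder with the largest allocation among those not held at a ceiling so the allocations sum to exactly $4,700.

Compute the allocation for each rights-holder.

Profit-interest units total: 56.
Pro-rata shares before constraints: Ferraro 1,678.57; Sato 83.93; Ibarra 419.64; Okafor 1,510.71; Vance 1,007.14.
Held at cap: Vance ($500); remaining pool $4,200 reallocated over remaining profit-interest units 44.
Redistributed shares: Ferraro 1,909.09 → $1,900; Sato 95.45 → $100; Ibarra 477.27 → $475; Okafor 1,718.18 → $1,725.

Ferraro: $1,900 | Sato: $100 | Ibarra: $475 | Okafor: $1,725 | Vance: $500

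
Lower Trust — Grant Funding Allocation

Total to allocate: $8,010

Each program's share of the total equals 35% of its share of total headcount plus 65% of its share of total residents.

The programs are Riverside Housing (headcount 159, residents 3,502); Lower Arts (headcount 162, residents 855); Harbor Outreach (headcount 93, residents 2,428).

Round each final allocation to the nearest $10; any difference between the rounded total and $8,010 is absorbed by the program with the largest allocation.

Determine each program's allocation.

Totals — headcount 414, residents 6,785.
Composite weights (35% headcount + 65% residents): Riverside Housing 0.4699; Lower Arts 0.2189; Harbor Outreach 0.3112.
Pro-rata amounts: Riverside Housing 3,763.98; Lower Arts 1,753.11; Harbor Outreach 2,492.91.
Rounded to nearest $10: Riverside Housing $3,760; Lower Arts $1,750; Harbor Outreach $2,490. Sum = $8,000.
Difference $8,010 − $8,000 = +$10 applied to largest allocation (Riverside Housing): Riverside Housing becomes $3,770.

Riverside Housing: $3,770 | Lower Arts: $1,750 | Harbor Outreach: $2,490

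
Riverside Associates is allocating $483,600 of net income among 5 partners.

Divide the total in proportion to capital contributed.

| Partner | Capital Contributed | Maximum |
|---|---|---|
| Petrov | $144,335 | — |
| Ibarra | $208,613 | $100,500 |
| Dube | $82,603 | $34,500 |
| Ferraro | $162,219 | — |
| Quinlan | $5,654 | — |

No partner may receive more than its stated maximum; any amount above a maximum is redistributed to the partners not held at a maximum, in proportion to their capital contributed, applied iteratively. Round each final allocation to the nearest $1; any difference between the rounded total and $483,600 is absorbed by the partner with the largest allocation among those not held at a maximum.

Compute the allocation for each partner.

Petrov: $161,159 | Ibarra: $100,500 | Dube: $34,500 | Ferraro: $181,128 | Quinlan: $6,313

Total capital contributed = 603,424.
Pro-rata shares before constraints: Petrov 115,673.90; Ibarra 167,187.99; Dube 66,200.24; Ferraro 130,006.61; Quinlan 4,531.27.
Cap binds for Ibarra ($100,500), Dube ($34,500); residual $348,600 reallocated over remaining capital contributed 312,208.
Redistributed shares: Petrov 161,159.17 → $161,159; Ferraro 181,127.78 → $181,128; Quinlan 6,313.05 → $6,313.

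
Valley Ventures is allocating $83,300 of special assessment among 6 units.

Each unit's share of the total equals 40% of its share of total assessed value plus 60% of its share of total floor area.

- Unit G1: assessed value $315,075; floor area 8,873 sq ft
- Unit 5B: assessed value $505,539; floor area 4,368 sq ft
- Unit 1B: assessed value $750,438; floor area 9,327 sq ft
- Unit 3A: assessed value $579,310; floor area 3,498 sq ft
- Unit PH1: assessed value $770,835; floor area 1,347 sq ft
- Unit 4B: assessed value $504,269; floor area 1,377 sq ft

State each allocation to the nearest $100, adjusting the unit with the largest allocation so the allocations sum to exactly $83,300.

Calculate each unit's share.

Unit G1: $18,500; Unit 5B: $12,500; Unit 1B: $23,500; Unit 3A: $11,700; Unit PH1: $9,800; Unit 4B: $7,300

Totals — assessed value 3,425,466, floor area 28,790.
Blended shares (40% assessed value + 60% floor area): Unit G1 0.2217; Unit 5B 0.1501; Unit 1B 0.2820; Unit 3A 0.1405; Unit PH1 0.1181; Unit 4B 0.0876.
Unrounded shares: Unit G1 18,468.48; Unit 5B 12,500.38; Unit 1B 23,491.47; Unit 3A 11,707.63; Unit PH1 9,836.44; Unit 4B 7,295.60.
At nearest $100: Unit G1 $18,500; Unit 5B $12,500; Unit 1B $23,500; Unit 3A $11,700; Unit PH1 $9,800; Unit 4B $7,300. Sum = $83,300.
No rounding difference to absorb.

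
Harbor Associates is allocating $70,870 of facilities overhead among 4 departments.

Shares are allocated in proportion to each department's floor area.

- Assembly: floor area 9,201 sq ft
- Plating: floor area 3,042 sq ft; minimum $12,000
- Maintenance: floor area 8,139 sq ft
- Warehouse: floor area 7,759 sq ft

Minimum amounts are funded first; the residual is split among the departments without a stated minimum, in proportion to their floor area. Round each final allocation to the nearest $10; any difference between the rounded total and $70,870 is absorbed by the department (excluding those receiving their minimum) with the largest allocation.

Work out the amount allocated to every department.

Assembly: $21,580 | Plating: $12,000 | Maintenance: $19,090 | Warehouse: $18,200

Minimums first: Plating $12,000. Remaining pool $58,870.
Remaining pool split over remaining floor area 25,099: Assembly 21,581.05 → $21,580; Maintenance 19,090.12 → $19,090; Warehouse 18,198.83 → $18,200.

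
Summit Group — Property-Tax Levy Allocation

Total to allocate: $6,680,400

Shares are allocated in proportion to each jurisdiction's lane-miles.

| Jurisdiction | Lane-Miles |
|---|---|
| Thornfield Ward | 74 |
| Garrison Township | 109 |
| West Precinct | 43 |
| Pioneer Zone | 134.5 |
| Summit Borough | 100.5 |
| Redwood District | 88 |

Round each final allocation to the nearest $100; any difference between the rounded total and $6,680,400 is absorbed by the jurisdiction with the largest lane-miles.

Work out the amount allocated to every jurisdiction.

Lane-miles total: 549.
Pro-rata amounts: Thornfield Ward 74/549 × $6,680,400 = 900,454.64; Garrison Township 109/549 × $6,680,400 = 1,326,345.36; West Precinct 43/549 × $6,680,400 = 523,237.16; Pioneer Zone 134.5/549 × $6,680,400 = 1,636,637.16; Summit Borough 100.5/549 × $6,680,400 = 1,222,914.75; Redwood District 88/549 × $6,680,400 = 1,070,810.93.
Rounded to nearest $100: Thornfield Ward $900,500; Garrison Township $1,326,300; West Precinct $523,200; Pioneer Zone $1,636,600; Summit Borough $1,222,900; Redwood District $1,070,800. Sum = $6,680,300.
Difference $6,680,400 − $6,680,300 = +$100 applied to largest lane-miles (Pioneer Zone): Pioneer Zone becomes $1,636,700.

Thornfield Ward: $900,500 | Garrison Township: $1,326,300 | West Precinct: $523,200 | Pioneer Zone: $1,636,700 | Summit Borough: $1,222,900 | Redwood District: $1,070,800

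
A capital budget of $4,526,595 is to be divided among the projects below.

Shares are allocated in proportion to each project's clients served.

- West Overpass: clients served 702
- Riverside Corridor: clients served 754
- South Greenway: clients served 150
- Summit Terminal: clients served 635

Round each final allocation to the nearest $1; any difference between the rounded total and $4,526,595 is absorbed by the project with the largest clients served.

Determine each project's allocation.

West Overpass: $1,417,970; Riverside Corridor: $1,523,004; South Greenway: $302,985; Summit Terminal: $1,282,636

Total clients served = 702 + 754 + 150 + 635 = 2,241.
Unrounded shares: West Overpass 1,417,969.52; Riverside Corridor 1,523,004.30; South Greenway 302,984.94; Summit Terminal 1,282,636.24.
At nearest $1: West Overpass $1,417,970; Riverside Corridor $1,523,004; South Greenway $302,985; Summit Terminal $1,282,636. Sum = $4,526,595.
Rounded total matches; no reconciliation needed.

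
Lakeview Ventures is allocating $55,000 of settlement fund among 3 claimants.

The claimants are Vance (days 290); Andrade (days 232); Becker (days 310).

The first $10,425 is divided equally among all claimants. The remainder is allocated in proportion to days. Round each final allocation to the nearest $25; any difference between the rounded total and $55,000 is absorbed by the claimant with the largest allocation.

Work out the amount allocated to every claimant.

$10,425 shared equally gives $3,475 per claimant.
Remainder $44,575 by days (total 832): Vance 15,536.96 → $15,525; Andrade 12,429.57 → $12,425; Becker 16,608.47 → $16,600.
Rounding difference +$25 on remainder applied to Becker.
Totals: Vance $3,475 + $15,525 = $19,000; Andrade $3,475 + $12,425 = $15,900; Becker $3,475 + $16,625 = $20,100.

Vance: $19,000; Andrade: $15,900; Becker: $20,100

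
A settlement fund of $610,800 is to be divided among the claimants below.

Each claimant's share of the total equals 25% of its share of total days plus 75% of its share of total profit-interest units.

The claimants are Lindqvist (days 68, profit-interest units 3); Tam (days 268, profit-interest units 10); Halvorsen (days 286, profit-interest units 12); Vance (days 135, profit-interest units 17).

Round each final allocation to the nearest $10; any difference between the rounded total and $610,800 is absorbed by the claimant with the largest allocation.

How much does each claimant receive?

Lindqvist: $46,440 · Tam: $163,130 · Halvorsen: $188,580 · Vance: $212,650

Totals — days 757, profit-interest units 42.
Combined weights (25% days + 75% profit-interest units): Lindqvist 0.0760; Tam 0.2671; Halvorsen 0.3087; Vance 0.3482.
Unrounded shares: Lindqvist 46,438.21; Tam 163,131.67; Halvorsen 188,576.86; Vance 212,653.26.
Rounded to nearest $10: Lindqvist $46,440; Tam $163,130; Halvorsen $188,580; Vance $212,650. Sum = $610,800.
No rounding difference to absorb.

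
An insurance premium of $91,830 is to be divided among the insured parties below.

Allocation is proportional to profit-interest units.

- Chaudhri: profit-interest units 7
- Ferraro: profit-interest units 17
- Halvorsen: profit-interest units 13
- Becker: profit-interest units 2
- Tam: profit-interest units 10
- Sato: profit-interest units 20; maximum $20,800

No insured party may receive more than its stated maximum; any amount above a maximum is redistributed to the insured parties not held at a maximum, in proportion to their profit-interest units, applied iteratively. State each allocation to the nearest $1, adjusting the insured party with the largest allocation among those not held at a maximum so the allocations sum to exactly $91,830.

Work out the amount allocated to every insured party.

Chaudhri: $10,147; Ferraro: $24,643; Halvorsen: $18,845; Becker: $2,899; Tam: $14,496; Sato: $20,800

Combined profit-interest units = 69.
Pro-rata shares before constraints: Chaudhri 9,316.09; Ferraro 22,624.78; Halvorsen 17,301.30; Becker 2,661.74; Tam 13,308.70; Sato 26,617.39.
Held at cap: Sato ($20,800); residual $71,030 reallocated over remaining profit-interest units 49.
Remaining shares: Chaudhri 10,147.14 → $10,147; Ferraro 24,643.06 → $24,643; Halvorsen 18,844.69 → $18,845; Becker 2,899.18 → $2,899; Tam 14,495.92 → $14,496.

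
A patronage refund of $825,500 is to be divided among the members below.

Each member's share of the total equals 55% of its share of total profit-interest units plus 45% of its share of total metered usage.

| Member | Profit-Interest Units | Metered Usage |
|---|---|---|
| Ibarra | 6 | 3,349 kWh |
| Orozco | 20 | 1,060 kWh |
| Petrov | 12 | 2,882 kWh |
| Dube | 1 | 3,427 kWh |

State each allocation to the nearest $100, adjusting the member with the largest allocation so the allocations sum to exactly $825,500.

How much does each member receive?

Totals — profit-interest units 39, metered usage 10,718.
Combined weights (55% profit-interest units + 45% metered usage): Ibarra 0.2252; Orozco 0.3266; Petrov 0.2902; Dube 0.1580.
Unrounded shares: Ibarra 185,922.94; Orozco 269,571.86; Petrov 239,587.19; Dube 130,418.01.
After rounding ($100): Ibarra $185,900; Orozco $269,600; Petrov $239,600; Dube $130,400. Sum = $825,500.
Rounded total matches; no reconciliation needed.

Ibarra: $185,900 · Orozco: $269,600 · Petrov: $239,600 · Dube: $130,400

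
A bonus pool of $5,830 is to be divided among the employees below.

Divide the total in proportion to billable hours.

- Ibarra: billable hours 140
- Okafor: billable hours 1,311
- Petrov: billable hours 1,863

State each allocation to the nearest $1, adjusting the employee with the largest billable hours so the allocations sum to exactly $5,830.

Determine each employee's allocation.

Ibarra: $246; Okafor: $2,306; Petrov: $3,278

Combined billable hours = 3,314.
Raw shares: Ibarra 140/3,314 × $5,830 = 246.29; Okafor 1,311/3,314 × $5,830 = 2,306.32; Petrov 1,863/3,314 × $5,830 = 3,277.40.
Rounded to nearest $1: Ibarra $246; Okafor $2,306; Petrov $3,277. Sum = $5,829.
Difference $5,830 − $5,829 = +$1 applied to largest billable hours (Petrov): Petrov becomes $3,278.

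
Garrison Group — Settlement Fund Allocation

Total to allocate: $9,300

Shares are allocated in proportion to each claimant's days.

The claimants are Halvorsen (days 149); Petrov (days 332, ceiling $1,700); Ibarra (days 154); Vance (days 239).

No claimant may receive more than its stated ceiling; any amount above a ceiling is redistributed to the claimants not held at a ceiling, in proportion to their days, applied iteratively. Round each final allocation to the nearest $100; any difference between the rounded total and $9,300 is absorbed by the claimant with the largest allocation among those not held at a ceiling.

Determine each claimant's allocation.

Halvorsen: $2,100; Petrov: $1,700; Ibarra: $2,200; Vance: $3,300

Days total: 874.
Proportional shares (ignoring caps): Halvorsen 1,585.47; Petrov 3,532.72; Ibarra 1,638.67; Vance 2,543.14.
Held at cap: Petrov ($1,700); residual $7,600 reallocated over remaining days 542.
Redistributed shares: Halvorsen 2,089.30 → $2,100; Ibarra 2,159.41 → $2,200; Vance 3,351.29 → $3,400.
Rounding difference −$100 applied to Vance → $3,300.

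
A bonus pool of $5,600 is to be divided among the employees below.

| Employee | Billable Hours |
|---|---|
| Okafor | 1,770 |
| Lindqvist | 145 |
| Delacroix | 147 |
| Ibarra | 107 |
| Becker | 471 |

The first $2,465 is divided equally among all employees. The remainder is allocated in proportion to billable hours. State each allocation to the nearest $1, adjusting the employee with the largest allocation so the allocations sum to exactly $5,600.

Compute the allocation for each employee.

Okafor: $2,595 | Lindqvist: $665 | Delacroix: $668 | Ibarra: $620 | Becker: $1,052

$2,465 shared equally gives $493 per employee.
Remainder $3,135 by billable hours (total 2,640): Okafor 2,101.88 → $2,102; Lindqvist 172.19 → $172; Delacroix 174.56 → $175; Ibarra 127.06 → $127; Becker 559.31 → $559.
Totals: Okafor $493 + $2,102 = $2,595; Lindqvist $493 + $172 = $665; Delacroix $493 + $175 = $668; Ibarra $493 + $127 = $620; Becker $493 + $559 = $1,052.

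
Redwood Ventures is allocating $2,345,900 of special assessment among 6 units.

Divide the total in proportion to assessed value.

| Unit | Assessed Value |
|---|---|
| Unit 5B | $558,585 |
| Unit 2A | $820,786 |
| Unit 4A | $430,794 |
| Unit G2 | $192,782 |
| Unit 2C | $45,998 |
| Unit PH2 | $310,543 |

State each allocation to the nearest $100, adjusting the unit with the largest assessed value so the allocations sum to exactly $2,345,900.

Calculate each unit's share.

Unit 5B: $555,400 | Unit 2A: $816,000 | Unit 4A: $428,300 | Unit G2: $191,700 | Unit 2C: $45,700 | Unit PH2: $308,800

Sum of assessed value: 2,359,488.
Pro-rata amounts: Unit 5B 558,585/2,359,488 × $2,345,900 = 555,368.18; Unit 2A 820,786/2,359,488 × $2,345,900 = 816,059.19; Unit 4A 430,794/2,359,488 × $2,345,900 = 428,313.11; Unit G2 192,782/2,359,488 × $2,345,900 = 191,671.79; Unit 2C 45,998/2,359,488 × $2,345,900 = 45,733.10; Unit PH2 310,543/2,359,488 × $2,345,900 = 308,754.62.
At nearest $100: Unit 5B $555,400; Unit 2A $816,100; Unit 4A $428,300; Unit G2 $191,700; Unit 2C $45,700; Unit PH2 $308,800. Sum = $2,346,000.
Difference $2,345,900 − $2,346,000 = −$100 applied to largest assessed value (Unit 2A): Unit 2A becomes $816,000.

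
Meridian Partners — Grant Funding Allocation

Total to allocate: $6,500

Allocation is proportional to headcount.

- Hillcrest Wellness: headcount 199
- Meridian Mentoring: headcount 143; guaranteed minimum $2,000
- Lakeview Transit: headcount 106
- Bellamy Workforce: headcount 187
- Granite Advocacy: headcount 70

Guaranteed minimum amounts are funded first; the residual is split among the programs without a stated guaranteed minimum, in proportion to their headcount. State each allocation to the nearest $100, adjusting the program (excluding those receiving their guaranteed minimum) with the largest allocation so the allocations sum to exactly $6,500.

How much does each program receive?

Fund the minimums — Meridian Mentoring $2,000. Residual $4,500.
Residual split over remaining headcount 562: Hillcrest Wellness 1,593.42 → $1,600; Lakeview Transit 848.75 → $800; Bellamy Workforce 1,497.33 → $1,500; Granite Advocacy 560.50 → $600.

Hillcrest Wellness: $1,600; Meridian Mentoring: $2,000; Lakeview Transit: $800; Bellamy Workforce: $1,500; Granite Advocacy: $600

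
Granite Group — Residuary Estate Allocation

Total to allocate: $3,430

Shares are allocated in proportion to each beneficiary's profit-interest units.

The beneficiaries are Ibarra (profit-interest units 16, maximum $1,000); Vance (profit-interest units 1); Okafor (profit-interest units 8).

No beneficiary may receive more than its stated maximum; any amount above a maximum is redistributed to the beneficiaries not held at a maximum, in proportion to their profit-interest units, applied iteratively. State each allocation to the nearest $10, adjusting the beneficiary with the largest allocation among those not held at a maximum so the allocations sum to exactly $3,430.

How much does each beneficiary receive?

Ibarra: $1,000 · Vance: $270 · Okafor: $2,160

Profit-interest units total: 25.
Unconstrained shares: Ibarra 2,195.20; Vance 137.20; Okafor 1,097.60.
Held at cap: Ibarra ($1,000); remaining pool $2,430 reallocated over remaining profit-interest units 9.
Remaining shares: Vance 270.00 → $270; Okafor 2,160.00 → $2,160.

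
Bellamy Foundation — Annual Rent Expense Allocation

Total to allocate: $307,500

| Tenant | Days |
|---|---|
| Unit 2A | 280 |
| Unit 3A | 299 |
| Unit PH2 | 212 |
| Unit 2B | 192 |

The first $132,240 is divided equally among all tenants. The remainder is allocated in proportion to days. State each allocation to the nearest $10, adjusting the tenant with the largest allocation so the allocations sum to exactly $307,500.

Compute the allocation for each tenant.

Unit 2A: $82,980; Unit 3A: $86,370; Unit PH2: $70,860; Unit 2B: $67,290

First tranche $132,240 split equally: $33,060 each.
Remainder $175,260 by days (total 983): Unit 2A 49,921.46 → $49,920; Unit 3A 53,308.99 → $53,310; Unit PH2 37,797.68 → $37,800; Unit 2B 34,231.86 → $34,230.
Totals: Unit 2A $33,060 + $49,920 = $82,980; Unit 3A $33,060 + $53,310 = $86,370; Unit PH2 $33,060 + $37,800 = $70,860; Unit 2B $33,060 + $34,230 = $67,290.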